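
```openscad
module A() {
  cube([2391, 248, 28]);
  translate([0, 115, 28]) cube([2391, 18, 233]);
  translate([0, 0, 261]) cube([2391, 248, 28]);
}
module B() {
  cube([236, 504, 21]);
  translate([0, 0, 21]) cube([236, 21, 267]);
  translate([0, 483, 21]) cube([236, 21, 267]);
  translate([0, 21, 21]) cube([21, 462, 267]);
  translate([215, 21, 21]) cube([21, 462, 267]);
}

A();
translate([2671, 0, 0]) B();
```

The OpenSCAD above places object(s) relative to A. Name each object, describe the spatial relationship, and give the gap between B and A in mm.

A is an I-beam. B is an open box. The open box is on the floor beside the I-beam on its +x side. The gap between the open box and the I-beam is 280 mm.

The open box's nearest face is 280 mm from the I-beam's +x face.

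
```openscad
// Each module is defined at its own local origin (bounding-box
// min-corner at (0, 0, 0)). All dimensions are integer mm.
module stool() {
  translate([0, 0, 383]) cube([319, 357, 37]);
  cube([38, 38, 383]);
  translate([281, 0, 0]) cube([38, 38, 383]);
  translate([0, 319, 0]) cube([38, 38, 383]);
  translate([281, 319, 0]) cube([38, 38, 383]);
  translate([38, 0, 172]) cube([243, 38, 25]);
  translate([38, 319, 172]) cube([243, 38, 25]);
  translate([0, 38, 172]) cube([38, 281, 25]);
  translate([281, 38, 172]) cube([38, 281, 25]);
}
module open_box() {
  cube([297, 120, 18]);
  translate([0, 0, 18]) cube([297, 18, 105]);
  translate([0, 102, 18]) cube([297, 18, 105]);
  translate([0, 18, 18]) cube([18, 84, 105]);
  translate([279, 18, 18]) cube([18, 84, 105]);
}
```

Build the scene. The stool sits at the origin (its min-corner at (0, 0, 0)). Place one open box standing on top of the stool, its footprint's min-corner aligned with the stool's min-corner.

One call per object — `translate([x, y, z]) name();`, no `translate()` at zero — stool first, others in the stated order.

stool();
translate([0, 0, 420]) open_box();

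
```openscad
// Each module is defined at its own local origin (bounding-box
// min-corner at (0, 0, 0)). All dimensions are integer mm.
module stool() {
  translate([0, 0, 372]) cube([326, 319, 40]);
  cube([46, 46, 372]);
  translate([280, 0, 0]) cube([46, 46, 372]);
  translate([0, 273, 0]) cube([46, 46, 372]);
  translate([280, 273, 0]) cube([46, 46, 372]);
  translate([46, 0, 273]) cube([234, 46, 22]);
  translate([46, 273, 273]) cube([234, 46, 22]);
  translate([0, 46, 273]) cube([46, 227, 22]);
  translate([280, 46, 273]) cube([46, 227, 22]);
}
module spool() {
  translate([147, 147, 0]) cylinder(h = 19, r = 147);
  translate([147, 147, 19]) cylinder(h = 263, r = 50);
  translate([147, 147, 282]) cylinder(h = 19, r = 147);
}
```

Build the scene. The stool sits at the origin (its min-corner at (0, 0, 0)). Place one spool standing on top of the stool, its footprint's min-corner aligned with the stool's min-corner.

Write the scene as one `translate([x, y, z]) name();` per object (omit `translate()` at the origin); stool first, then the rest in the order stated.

stool();
translate([0, 0, 412]) spool();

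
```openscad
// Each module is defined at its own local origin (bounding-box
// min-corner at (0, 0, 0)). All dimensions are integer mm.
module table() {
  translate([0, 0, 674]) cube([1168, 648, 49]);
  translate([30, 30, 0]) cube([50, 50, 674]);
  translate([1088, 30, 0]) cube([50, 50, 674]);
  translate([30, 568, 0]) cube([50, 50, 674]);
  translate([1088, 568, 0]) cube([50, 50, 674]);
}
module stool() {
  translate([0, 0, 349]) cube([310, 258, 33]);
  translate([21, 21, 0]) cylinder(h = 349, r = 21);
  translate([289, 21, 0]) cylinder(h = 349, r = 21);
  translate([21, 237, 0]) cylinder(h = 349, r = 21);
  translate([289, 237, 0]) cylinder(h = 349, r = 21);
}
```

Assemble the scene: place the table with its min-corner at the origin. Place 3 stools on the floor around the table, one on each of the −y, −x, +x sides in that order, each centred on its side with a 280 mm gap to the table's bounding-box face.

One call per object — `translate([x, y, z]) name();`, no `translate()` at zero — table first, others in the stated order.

table();
translate([429, -538, 0]) stool();
translate([-590, 195, 0]) stool();
translate([1448, 195, 0]) stool();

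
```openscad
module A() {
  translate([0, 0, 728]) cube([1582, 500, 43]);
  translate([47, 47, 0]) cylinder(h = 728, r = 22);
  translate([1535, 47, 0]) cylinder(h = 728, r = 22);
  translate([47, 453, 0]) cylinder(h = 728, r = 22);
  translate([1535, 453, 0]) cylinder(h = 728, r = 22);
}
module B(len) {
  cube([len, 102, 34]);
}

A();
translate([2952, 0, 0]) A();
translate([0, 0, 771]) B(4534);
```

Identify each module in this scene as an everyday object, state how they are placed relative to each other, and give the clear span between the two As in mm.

A is a table. B is a beam. A beam spans the tops of two tables. The clear span between the two tables is 1370 mm.

Second table starts at x = 2952; first ends at x = 1582; clear span = 2952 − 1582 = 1370 mm.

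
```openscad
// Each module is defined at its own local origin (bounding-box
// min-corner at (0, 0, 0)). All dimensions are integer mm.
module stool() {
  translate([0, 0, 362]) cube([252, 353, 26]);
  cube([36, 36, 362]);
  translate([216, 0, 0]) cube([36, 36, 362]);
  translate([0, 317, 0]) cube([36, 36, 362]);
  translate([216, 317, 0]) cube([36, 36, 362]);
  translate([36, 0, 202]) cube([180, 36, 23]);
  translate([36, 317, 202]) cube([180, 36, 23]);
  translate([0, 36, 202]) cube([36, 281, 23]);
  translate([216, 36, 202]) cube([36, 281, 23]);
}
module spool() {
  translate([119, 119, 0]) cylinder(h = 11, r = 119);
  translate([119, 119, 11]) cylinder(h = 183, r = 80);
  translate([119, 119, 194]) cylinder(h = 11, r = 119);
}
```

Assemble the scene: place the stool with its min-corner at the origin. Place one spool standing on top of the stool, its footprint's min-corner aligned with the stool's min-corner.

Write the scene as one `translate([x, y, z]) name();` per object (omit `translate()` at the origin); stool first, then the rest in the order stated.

stool();
translate([0, 0, 388]) spool();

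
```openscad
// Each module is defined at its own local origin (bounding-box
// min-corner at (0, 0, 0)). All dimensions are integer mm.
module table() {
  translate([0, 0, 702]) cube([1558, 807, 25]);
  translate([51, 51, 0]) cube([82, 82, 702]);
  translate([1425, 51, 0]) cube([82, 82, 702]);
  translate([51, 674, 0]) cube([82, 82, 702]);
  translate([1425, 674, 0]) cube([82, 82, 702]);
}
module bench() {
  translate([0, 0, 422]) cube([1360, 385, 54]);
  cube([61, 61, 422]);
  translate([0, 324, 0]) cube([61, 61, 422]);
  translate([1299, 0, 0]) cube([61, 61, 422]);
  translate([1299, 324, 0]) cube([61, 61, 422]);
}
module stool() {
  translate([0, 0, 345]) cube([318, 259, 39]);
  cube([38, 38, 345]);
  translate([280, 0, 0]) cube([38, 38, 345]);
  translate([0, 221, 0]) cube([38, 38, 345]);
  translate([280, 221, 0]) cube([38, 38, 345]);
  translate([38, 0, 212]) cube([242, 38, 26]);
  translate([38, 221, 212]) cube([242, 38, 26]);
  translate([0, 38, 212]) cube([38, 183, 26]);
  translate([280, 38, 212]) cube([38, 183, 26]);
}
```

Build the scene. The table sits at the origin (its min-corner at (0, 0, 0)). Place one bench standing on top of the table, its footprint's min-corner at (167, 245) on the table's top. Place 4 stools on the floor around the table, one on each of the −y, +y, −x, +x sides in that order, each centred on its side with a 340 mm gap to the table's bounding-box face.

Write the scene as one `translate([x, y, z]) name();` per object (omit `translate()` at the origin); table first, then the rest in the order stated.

table();
translate([167, 245, 727]) bench();
translate([620, -599, 0]) stool();
translate([620, 1147, 0]) stool();
translate([-658, 274, 0]) stool();
translate([1898, 274, 0]) stool();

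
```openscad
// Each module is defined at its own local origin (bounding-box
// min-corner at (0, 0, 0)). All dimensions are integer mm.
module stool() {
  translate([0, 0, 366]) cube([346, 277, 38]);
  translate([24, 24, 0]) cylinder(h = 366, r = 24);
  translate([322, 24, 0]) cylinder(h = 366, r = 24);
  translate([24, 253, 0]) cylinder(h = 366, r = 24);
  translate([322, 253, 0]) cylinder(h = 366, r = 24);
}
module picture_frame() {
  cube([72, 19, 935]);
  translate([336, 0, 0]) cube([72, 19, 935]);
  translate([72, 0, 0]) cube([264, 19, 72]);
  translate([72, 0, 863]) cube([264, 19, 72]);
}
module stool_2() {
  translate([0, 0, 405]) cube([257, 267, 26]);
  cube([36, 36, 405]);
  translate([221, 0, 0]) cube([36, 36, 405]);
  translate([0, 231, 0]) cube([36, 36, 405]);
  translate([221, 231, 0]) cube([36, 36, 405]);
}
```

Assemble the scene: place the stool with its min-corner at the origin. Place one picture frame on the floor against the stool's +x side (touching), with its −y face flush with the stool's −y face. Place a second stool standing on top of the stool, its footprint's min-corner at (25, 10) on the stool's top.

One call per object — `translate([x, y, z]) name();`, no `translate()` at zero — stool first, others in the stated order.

stool();
translate([346, 0, 0]) picture_frame();
translate([25, 10, 404]) stool_2();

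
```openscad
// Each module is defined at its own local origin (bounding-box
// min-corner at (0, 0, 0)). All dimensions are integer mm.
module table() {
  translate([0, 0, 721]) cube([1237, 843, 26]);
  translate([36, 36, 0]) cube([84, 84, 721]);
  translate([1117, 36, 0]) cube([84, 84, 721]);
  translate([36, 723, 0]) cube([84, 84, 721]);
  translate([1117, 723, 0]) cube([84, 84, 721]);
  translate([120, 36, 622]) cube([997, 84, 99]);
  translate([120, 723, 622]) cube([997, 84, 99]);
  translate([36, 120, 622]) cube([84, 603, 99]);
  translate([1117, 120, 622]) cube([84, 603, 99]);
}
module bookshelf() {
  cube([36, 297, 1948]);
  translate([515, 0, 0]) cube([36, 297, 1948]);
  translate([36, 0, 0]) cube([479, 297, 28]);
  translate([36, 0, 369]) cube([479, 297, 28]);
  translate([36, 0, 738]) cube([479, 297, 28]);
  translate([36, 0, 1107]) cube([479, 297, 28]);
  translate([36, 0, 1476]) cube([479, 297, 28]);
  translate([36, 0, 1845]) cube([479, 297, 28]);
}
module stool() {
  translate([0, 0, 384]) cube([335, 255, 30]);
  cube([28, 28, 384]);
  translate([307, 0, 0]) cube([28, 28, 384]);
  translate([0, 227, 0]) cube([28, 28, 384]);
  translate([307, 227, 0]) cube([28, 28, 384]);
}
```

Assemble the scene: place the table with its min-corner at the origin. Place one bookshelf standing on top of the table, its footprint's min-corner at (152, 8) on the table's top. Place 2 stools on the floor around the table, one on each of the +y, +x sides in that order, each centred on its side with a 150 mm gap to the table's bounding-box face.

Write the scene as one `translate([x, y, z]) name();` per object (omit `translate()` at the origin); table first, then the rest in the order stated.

table();
translate([152, 8, 747]) bookshelf();
translate([451, 993, 0]) stool();
translate([1387, 294, 0]) stool();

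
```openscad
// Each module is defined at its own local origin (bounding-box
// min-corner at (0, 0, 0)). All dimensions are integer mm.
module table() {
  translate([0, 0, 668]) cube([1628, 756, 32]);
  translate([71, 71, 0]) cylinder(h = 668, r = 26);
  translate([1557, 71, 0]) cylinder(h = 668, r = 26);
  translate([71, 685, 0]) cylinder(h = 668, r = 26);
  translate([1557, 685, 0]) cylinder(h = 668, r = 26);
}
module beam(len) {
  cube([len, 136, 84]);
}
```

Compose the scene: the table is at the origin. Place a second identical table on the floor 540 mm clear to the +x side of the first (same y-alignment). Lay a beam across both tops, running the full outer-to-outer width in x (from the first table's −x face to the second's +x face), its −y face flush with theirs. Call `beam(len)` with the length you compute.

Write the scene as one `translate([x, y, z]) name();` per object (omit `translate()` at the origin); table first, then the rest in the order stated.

table();
translate([2168, 0, 0]) table();
translate([0, 0, 700]) beam(3796);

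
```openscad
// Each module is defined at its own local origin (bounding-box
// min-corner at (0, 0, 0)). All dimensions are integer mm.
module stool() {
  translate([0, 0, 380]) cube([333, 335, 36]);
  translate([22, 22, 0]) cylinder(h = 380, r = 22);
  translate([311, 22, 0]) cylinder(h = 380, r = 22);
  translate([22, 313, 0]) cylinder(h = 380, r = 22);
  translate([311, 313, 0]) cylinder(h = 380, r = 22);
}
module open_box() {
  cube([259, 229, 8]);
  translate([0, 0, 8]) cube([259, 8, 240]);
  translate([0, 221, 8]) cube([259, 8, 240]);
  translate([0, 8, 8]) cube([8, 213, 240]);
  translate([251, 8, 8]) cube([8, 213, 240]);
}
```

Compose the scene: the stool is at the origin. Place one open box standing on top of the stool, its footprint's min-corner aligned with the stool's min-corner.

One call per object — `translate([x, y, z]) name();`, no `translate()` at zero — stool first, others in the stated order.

stool();
translate([0, 0, 416]) open_box();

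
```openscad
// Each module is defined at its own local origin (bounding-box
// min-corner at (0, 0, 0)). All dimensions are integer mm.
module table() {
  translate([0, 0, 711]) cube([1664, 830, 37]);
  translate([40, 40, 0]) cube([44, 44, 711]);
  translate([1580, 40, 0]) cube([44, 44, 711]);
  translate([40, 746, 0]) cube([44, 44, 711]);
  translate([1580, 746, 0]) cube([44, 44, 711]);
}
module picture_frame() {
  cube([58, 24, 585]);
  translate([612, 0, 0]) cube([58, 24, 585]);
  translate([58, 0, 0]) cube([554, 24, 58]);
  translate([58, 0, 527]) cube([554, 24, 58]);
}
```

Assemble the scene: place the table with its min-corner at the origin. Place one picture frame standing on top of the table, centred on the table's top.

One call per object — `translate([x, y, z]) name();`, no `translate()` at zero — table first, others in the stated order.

table();
translate([497, 403, 748]) picture_frame();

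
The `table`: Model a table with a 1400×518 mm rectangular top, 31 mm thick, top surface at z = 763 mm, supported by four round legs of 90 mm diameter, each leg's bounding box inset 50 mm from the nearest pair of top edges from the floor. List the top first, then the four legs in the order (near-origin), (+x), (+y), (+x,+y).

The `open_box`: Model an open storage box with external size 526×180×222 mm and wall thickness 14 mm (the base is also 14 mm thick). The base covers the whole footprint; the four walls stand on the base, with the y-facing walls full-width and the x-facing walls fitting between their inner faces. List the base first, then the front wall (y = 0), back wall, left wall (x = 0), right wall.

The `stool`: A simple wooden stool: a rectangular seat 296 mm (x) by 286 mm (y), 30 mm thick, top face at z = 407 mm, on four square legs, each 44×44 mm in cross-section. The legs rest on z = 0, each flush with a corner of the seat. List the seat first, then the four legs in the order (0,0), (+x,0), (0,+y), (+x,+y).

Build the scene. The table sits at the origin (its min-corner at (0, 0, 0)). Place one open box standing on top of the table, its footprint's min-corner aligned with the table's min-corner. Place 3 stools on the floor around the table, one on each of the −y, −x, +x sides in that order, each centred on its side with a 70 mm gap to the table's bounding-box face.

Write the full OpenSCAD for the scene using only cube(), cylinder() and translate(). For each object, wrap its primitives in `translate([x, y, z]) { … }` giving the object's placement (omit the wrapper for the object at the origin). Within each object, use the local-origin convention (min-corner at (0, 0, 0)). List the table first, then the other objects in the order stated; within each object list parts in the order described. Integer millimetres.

translate([0, 0, 732]) cube([1400, 518, 31]);
translate([95, 95, 0]) cylinder(h = 732, r = 45);
translate([1305, 95, 0]) cylinder(h = 732, r = 45);
translate([95, 423, 0]) cylinder(h = 732, r = 45);
translate([1305, 423, 0]) cylinder(h = 732, r = 45);
translate([0, 0, 763]) {
  cube([526, 180, 14]);
  translate([0, 0, 14]) cube([526, 14, 208]);
  translate([0, 166, 14]) cube([526, 14, 208]);
  translate([0, 14, 14]) cube([14, 152, 208]);
  translate([512, 14, 14]) cube([14, 152, 208]);
}
translate([552, -356, 0]) {
  translate([0, 0, 377]) cube([296, 286, 30]);
  cube([44, 44, 377]);
  translate([252, 0, 0]) cube([44, 44, 377]);
  translate([0, 242, 0]) cube([44, 44, 377]);
  translate([252, 242, 0]) cube([44, 44, 377]);
}
translate([-366, 116, 0]) {
  translate([0, 0, 377]) cube([296, 286, 30]);
  cube([44, 44, 377]);
  translate([252, 0, 0]) cube([44, 44, 377]);
  translate([0, 242, 0]) cube([44, 44, 377]);
  translate([252, 242, 0]) cube([44, 44, 377]);
}
translate([1470, 116, 0]) {
  translate([0, 0, 377]) cube([296, 286, 30]);
  cube([44, 44, 377]);
  translate([252, 0, 0]) cube([44, 44, 377]);
  translate([0, 242, 0]) cube([44, 44, 377]);
  translate([252, 242, 0]) cube([44, 44, 377]);
}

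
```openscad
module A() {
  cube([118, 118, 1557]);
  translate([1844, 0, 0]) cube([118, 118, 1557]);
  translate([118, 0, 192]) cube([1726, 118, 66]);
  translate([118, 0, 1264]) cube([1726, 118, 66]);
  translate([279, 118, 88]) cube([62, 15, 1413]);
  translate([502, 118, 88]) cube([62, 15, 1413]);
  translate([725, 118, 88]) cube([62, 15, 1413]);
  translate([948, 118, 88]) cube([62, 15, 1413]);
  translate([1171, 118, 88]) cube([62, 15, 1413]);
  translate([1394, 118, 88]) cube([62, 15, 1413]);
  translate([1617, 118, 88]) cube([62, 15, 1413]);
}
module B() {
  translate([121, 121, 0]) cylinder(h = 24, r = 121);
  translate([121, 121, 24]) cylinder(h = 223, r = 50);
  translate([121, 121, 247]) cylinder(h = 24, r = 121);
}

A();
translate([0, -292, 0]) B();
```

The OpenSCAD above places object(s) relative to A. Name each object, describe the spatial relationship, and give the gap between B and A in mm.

The spool's nearest face is 50 mm from the fence section's −y face.

A is a fence section. B is a spool. The spool is on the floor beside the fence section on its −y side. The gap between the spool and the fence section is 50 mm.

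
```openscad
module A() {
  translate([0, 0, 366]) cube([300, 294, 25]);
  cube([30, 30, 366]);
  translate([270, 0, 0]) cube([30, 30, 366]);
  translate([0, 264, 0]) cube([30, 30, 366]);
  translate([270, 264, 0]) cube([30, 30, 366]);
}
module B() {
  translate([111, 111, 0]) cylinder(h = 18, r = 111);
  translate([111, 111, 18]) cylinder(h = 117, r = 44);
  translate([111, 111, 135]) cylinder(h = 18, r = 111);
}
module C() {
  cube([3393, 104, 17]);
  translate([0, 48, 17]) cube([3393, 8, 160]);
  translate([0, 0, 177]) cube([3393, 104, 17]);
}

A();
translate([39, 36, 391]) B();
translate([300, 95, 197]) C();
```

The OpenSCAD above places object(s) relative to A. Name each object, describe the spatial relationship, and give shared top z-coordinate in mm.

Both tops at z = 391 mm.

A is a stool. B is a spool. C is an I-beam. The spool is on top of the stool, centred. The I-beam is beside the stool with their tops flush at z = 391. The shared top z-coordinate is 391 mm.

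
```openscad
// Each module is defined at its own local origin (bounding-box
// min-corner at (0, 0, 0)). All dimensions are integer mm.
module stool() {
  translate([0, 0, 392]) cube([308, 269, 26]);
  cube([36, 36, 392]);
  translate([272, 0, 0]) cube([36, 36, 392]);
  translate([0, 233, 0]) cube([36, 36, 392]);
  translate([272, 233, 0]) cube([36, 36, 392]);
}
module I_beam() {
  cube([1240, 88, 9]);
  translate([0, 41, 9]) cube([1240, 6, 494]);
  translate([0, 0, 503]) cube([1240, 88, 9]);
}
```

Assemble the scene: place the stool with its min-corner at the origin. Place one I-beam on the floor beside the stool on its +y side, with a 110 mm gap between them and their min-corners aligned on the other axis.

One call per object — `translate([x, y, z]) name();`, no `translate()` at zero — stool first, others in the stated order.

stool();
translate([0, 379, 0]) I_beam();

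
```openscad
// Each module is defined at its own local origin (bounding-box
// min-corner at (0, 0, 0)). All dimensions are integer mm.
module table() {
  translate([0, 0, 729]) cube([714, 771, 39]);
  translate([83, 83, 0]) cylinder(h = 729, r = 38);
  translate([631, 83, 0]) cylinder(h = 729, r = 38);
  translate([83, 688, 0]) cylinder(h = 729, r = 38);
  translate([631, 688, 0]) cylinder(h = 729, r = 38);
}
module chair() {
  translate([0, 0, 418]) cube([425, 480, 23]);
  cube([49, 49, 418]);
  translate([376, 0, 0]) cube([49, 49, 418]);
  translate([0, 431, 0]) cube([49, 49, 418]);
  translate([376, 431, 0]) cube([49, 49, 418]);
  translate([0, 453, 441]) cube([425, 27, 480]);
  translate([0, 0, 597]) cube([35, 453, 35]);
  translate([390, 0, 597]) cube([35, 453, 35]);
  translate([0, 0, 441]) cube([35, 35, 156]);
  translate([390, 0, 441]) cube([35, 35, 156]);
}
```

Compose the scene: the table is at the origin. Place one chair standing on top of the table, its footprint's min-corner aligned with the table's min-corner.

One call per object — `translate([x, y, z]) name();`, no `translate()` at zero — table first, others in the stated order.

table();
translate([0, 0, 768]) chair();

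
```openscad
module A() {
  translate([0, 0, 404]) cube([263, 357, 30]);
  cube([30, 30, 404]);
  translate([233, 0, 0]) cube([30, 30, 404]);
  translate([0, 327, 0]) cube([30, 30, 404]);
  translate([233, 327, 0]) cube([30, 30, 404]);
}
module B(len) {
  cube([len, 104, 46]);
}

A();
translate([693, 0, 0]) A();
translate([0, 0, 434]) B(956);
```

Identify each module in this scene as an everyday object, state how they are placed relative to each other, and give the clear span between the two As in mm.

A is a stool. B is a beam. A beam spans the tops of two stools. The clear span between the two stools is 430 mm.

Second stool starts at x = 693; first ends at x = 263; clear span = 693 − 263 = 430 mm.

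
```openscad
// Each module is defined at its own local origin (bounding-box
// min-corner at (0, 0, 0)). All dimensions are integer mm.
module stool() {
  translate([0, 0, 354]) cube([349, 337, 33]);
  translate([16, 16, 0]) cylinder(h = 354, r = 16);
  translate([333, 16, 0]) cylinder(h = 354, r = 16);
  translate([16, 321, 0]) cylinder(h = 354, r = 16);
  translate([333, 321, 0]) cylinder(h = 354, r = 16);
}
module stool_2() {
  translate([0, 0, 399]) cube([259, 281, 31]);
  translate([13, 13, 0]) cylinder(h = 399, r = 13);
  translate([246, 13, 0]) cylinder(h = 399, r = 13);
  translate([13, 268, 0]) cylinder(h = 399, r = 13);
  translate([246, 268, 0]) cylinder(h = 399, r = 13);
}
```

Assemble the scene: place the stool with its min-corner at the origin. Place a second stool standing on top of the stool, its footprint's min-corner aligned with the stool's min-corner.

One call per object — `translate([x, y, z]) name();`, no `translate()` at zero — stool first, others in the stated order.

stool();
translate([0, 0, 387]) stool_2();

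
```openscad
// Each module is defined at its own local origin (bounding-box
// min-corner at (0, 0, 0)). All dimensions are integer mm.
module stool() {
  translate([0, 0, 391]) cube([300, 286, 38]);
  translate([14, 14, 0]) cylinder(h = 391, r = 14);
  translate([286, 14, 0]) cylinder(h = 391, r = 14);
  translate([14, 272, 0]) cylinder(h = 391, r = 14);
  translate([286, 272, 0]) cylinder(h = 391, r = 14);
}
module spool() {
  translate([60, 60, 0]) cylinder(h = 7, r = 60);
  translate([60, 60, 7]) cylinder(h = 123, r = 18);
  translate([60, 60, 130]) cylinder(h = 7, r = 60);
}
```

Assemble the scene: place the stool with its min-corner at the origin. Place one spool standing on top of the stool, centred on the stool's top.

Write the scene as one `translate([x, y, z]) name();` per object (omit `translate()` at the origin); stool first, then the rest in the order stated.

stool();
translate([90, 83, 429]) spool();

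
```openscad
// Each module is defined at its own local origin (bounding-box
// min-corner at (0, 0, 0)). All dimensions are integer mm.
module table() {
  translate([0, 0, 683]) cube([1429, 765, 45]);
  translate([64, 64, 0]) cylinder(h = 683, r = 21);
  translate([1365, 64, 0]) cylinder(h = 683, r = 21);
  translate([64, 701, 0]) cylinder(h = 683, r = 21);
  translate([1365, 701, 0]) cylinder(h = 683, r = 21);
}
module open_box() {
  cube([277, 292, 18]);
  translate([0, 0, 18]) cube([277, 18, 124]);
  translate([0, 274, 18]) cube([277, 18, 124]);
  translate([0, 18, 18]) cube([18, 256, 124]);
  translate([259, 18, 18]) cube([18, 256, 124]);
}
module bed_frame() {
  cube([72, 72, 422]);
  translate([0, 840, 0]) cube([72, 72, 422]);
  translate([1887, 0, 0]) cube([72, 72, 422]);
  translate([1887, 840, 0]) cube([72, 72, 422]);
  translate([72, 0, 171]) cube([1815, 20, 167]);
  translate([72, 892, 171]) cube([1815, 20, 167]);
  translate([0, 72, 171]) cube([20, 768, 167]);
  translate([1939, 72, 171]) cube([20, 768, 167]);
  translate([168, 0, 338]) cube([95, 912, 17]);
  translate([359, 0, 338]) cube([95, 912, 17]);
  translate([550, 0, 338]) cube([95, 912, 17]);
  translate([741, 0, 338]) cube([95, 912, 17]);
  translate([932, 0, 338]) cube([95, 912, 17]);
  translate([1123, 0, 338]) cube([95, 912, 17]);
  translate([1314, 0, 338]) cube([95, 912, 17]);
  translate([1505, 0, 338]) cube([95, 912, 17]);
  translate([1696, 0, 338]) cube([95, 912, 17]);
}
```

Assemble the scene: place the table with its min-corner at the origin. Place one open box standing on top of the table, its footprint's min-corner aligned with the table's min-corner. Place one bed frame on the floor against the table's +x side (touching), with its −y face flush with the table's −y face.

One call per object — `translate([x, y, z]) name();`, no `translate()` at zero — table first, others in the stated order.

table();
translate([0, 0, 728]) open_box();
translate([1429, 0, 0]) bed_frame();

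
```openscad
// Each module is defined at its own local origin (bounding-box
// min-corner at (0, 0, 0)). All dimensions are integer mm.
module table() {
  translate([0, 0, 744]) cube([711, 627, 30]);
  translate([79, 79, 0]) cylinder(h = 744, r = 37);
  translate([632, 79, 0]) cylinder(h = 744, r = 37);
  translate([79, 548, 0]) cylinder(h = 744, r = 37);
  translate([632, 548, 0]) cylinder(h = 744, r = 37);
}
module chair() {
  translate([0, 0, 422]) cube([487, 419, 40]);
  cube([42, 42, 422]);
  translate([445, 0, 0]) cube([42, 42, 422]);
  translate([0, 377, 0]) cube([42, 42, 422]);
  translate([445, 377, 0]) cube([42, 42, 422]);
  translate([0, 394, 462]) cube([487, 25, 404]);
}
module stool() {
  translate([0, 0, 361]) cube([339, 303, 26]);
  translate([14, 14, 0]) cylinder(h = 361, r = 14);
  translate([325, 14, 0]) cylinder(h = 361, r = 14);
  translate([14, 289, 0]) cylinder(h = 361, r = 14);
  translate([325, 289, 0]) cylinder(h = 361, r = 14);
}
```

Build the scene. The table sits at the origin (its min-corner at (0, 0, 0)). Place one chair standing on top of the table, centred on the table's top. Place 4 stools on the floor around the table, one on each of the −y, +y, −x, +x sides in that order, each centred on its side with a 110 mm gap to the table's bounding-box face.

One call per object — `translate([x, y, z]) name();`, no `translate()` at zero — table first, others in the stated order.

table();
translate([112, 104, 774]) chair();
translate([186, -413, 0]) stool();
translate([186, 737, 0]) stool();
translate([-449, 162, 0]) stool();
translate([821, 162, 0]) stool();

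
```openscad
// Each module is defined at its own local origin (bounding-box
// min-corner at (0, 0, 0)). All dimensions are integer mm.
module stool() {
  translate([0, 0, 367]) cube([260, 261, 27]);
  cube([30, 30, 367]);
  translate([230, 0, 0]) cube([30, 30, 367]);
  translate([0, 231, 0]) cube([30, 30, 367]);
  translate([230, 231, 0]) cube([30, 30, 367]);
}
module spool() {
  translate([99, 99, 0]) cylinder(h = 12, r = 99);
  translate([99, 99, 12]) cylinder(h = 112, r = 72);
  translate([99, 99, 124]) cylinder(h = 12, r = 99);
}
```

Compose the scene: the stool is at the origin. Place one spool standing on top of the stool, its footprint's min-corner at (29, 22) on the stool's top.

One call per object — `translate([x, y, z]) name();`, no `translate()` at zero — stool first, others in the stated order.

stool();
translate([29, 22, 394]) spool();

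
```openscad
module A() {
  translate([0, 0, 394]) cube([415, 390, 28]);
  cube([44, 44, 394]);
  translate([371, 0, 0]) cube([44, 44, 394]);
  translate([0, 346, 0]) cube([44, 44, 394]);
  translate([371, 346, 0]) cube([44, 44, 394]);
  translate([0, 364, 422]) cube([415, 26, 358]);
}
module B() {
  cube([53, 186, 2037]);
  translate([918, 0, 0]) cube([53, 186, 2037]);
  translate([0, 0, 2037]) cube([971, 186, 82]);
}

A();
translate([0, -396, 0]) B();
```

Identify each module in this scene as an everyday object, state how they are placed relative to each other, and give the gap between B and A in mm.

A is a chair. B is a door frame. The door frame is on the floor beside the chair on its −y side. The gap between the door frame and the chair is 210 mm.

The door frame's nearest face is 210 mm from the chair's −y face.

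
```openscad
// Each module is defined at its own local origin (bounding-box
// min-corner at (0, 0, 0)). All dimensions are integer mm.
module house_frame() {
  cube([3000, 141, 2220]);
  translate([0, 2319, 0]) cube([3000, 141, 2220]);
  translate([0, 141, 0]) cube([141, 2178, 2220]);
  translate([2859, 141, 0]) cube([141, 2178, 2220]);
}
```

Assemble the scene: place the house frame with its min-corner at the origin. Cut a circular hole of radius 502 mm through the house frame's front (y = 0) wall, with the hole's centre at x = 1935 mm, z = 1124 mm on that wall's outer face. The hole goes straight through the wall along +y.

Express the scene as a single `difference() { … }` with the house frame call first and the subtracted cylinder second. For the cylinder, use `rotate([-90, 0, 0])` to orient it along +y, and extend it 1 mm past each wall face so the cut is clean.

difference() {
  house_frame();
  translate([1935, -1, 1124]) rotate([-90, 0, 0]) cylinder(h = 143, r = 502);
}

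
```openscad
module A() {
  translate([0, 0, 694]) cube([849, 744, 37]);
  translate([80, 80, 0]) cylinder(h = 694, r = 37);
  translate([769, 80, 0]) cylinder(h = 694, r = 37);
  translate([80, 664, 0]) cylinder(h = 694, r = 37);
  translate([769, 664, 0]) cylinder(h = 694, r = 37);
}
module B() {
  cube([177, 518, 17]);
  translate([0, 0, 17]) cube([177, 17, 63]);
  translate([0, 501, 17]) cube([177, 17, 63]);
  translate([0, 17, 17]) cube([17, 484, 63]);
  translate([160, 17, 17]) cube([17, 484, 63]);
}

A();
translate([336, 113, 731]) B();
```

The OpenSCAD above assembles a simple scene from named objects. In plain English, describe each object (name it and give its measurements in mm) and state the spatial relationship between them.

A is a table: top 849 mm (x) × 744 mm (y), 37 mm thick, upper face at z = 731 mm, on four round legs of 74 mm diameter, each leg's bounding box inset 43 mm from the nearest pair of top edges, running from z = 0 to the bottom of the top.

B is an open-topped rectangular box: outside dimensions 177×518×80 mm, with a uniform wall and base thickness of 17 mm. The base is a full 177×518 slab on the floor; four walls sit on top of the base. The front and back walls (the −y and +y sides) span the full width; the two side walls fit between them.

The open box is on top of the table, centred.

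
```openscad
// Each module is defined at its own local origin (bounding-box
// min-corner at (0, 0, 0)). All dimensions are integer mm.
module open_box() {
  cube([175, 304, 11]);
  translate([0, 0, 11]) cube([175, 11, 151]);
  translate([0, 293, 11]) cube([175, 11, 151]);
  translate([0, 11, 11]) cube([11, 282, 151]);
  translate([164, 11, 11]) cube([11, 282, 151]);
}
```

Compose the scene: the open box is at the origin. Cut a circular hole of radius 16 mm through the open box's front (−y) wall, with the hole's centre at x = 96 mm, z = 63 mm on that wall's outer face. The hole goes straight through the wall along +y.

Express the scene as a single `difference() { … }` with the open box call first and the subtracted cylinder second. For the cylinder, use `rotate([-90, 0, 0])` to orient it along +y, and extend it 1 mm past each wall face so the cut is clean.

difference() {
  open_box();
  translate([96, -1, 63]) rotate([-90, 0, 0]) cylinder(h = 13, r = 16);
}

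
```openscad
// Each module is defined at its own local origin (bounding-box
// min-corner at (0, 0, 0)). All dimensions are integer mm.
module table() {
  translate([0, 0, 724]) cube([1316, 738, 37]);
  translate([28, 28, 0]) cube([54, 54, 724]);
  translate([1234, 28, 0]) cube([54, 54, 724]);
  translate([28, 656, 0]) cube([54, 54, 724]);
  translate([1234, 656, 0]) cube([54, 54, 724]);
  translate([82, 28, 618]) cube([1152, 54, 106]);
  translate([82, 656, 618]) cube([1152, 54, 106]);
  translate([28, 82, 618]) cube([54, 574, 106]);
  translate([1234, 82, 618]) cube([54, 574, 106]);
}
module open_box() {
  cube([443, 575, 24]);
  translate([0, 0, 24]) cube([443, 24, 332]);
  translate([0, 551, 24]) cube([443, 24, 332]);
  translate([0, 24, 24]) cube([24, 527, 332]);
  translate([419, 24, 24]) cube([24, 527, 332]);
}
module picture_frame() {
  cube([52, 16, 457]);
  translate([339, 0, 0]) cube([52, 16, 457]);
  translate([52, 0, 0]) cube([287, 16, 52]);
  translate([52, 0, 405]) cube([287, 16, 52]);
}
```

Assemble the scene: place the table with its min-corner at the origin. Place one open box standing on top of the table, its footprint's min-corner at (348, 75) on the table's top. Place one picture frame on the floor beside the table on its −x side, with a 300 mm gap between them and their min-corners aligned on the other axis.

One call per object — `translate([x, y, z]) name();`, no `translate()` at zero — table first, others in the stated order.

table();
translate([348, 75, 761]) open_box();
translate([-691, 0, 0]) picture_frame();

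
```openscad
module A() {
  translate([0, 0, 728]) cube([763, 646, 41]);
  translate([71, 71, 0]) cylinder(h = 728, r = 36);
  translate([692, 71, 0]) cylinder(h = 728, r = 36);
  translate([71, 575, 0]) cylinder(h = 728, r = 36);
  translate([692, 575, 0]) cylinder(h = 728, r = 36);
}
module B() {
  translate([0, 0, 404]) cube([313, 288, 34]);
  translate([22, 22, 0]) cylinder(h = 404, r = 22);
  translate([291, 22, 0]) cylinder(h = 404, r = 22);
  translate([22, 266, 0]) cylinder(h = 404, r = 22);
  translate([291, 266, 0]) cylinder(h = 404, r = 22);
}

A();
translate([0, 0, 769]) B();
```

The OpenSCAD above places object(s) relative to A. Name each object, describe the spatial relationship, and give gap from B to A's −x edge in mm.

A is a table. B is a stool. The stool is on top of the table. The gap from the stool to the table's −x edge is 0 mm.

The stool's min-x is at 0; the table's min-x is 0; gap = 0 mm.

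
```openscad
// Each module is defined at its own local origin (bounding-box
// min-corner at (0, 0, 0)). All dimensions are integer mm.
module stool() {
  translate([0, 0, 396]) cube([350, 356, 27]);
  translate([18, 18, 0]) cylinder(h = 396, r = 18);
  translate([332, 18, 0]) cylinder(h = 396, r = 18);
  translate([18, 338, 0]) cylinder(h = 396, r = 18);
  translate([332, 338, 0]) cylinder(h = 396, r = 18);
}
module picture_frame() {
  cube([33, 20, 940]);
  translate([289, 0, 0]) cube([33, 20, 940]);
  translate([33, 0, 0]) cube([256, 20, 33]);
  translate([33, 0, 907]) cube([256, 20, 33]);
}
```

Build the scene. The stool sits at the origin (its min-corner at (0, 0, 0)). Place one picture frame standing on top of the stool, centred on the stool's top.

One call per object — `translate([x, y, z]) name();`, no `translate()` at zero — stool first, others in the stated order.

stool();
translate([14, 168, 423]) picture_frame();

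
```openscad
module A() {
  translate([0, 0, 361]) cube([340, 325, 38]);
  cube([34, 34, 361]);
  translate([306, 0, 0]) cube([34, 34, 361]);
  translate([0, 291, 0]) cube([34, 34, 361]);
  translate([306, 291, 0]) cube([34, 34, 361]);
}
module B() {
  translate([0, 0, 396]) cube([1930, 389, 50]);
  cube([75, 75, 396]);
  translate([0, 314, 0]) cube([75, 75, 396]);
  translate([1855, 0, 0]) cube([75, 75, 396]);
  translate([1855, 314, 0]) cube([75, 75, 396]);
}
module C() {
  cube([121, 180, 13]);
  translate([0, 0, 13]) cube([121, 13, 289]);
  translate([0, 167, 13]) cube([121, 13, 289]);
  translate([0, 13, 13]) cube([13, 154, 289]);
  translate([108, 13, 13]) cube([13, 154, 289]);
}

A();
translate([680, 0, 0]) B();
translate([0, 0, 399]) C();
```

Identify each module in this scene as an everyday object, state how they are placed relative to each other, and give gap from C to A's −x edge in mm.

A is a stool. B is a bench. C is an open box. The bench is on the floor beside the stool on its +x side. The open box is on top of the stool. The gap from the open box to the stool's −x edge is 0 mm.

The open box's min-x is at 0; the stool's min-x is 0; gap = 0 mm.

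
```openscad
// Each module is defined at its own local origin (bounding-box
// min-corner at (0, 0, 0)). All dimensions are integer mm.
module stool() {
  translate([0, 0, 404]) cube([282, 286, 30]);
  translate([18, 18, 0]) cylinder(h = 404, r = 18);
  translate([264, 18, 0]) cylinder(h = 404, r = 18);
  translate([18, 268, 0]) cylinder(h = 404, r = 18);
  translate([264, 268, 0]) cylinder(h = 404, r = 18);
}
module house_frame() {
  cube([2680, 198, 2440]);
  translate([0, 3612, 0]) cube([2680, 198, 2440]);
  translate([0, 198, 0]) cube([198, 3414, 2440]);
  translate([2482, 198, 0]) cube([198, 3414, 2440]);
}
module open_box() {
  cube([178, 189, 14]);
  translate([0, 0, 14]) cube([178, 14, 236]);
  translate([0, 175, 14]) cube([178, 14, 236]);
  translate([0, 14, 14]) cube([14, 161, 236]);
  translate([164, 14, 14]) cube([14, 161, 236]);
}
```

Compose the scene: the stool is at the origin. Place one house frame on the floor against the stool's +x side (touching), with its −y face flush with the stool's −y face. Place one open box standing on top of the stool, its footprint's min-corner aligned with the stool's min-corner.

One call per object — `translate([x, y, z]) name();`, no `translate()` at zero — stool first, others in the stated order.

stool();
translate([282, 0, 0]) house_frame();
translate([0, 0, 434]) open_box();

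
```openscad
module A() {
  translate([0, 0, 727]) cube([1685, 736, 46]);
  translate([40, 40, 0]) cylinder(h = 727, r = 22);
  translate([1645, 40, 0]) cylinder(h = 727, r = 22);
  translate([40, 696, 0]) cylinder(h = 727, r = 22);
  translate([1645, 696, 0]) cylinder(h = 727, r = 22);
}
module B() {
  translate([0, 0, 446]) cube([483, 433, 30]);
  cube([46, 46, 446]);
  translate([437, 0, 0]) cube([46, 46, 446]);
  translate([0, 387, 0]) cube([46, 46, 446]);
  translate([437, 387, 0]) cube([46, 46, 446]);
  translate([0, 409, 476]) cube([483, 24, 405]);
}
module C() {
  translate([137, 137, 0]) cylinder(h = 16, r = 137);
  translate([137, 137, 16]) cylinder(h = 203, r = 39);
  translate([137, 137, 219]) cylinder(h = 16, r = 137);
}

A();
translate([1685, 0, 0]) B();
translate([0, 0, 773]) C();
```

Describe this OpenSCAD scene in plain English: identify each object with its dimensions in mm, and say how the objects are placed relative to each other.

A is a rectangular dining table. The top is 1685×736×46 mm with its upper surface at z = 773 mm. It stands on four round legs of 44 mm diameter, each leg's bounding box inset 18 mm from the nearest pair of top edges, running from the floor to the underside of the top.

B is a chair: 483×433 mm seat, 30 mm thick, top at z = 476 mm, on four 46 mm square corner legs flush with the seat edges. A 24 mm thick backrest slab spans the full seat width, extending 405 mm above the seat top, its back face flush with the seat's +y edge.

C is a spool: two coaxial disc flanges of radius 137 mm and thickness 16 mm, joined by a core cylinder of radius 39 mm and height 203 mm. The lower flange rests on z = 0 and the three cylinders share a vertical axis.

The chair is against the table's +x side, with their −y faces flush. The spool is on top of the table.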